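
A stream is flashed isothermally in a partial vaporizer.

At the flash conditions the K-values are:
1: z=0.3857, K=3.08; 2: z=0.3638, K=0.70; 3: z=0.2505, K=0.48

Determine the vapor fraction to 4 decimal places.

ψ = 0.6673

Rachford–Rice: g(ψ) = Σ zᵢ(Kᵢ−1)/(1+ψ(Kᵢ−1)) = 0.
g(0) = ΣzᵢKᵢ − 1 = 0.5629 and g(1) = 1 − Σzᵢ/Kᵢ = -0.1668, so a root lies in (0, 1).
Iterate (Newton) starting at ψ = 0.62:
  ψ = 0.6200: g = 0.02408, g' = -0.5153 → ψ = 0.6667
  ψ = 0.6667: g = 0.00031, g' = -0.5028 → ψ = 0.6673
Converged at ψ = 0.6673.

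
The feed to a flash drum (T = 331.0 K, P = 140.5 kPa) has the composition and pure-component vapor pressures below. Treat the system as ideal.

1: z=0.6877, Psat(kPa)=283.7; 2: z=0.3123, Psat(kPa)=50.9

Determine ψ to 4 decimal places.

ψ = 0.7720

Raoult's law: Kᵢ = Pᵢˢᵃᵗ/P = Pᵢˢᵃᵗ/140.5.
  K_1 = 283.7/140.5 = 2.019217, K_2 = 50.9/140.5 = 0.362278
Let ψ = V/F and solve Σ zᵢ(Kᵢ−1)/(1+ψ(Kᵢ−1)) = 0.
Check two-phase: ΣzᵢKᵢ = 1.5018 > 1 and Σzᵢ/Kᵢ = 1.2026 > 1, so g(0) = 0.5018 > 0 and g(1) = -0.2026 < 0.
Iterate (Newton) starting at ψ = 0.5:
  ψ = 0.5000: g = 0.17191, g' = -0.5872 → ψ = 0.7927
  ψ = 0.7927: g = -0.01511, g' = -0.7381 → ψ = 0.7723
  ψ = 0.7723: g = -0.00022, g' = -0.7168 → ψ = 0.7720
Converged at ψ = 0.7720.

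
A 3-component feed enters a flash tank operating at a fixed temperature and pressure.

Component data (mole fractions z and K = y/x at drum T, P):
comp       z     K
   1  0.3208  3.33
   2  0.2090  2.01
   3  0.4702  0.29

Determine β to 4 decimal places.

Let β = V/F and solve Σ zᵢ(Kᵢ−1)/(1+β(Kᵢ−1)) = 0.
Check two-phase: ΣzᵢKᵢ = 1.6247 > 1 and Σzᵢ/Kᵢ = 1.8217 > 1, so g(0) = 0.6247 > 0 and g(1) = -0.8217 < 0.
Newton–Raphson from β = 0.46:
  β = 0.4600: g = 0.00915, g' = -1.0278 → β = 0.4689
Converged at β = 0.4689.

β = 0.4689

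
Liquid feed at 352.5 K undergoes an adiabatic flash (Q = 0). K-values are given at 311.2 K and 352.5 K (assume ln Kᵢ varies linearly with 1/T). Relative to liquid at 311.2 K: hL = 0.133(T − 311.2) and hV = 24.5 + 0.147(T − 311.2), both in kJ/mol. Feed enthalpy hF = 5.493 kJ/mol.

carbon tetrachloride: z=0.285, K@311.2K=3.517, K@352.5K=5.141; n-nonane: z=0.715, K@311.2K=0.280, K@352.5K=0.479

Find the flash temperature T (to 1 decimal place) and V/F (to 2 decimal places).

T = 320.8 K, V/F = 0.17

Adiabatic flash: solve Rachford–Rice at each trial T, then check hF = ψ·hV(T) + (1−ψ)·hL(T).
  T = 311.2 K: K = (3.517, 0.280), RR gives ψ = 0.112, H_out = 2.738 kJ/mol
  T = 352.5 K: K = (5.141, 0.479), RR gives ψ = 0.374, H_out = 14.881 kJ/mol
  T = 331.9 K: K = (4.305, 0.373), RR gives ψ = 0.238, H_out = 8.651 kJ/mol
  T = 321.5 K: K = (3.902, 0.324), RR gives ψ = 0.175, H_out = 5.692 kJ/mol
  T = 316.4 K: K = (3.709, 0.302), RR gives ψ = 0.144, H_out = 4.239 kJ/mol
  T = 318.9 K: K = (3.803, 0.313), RR gives ψ = 0.160, H_out = 4.952 kJ/mol
  T = 320.2 K: K = (3.852, 0.318), RR gives ψ = 0.168, H_out = 5.322 kJ/mol
Linear interpolation between T = 320.2 (H_out = 5.322) and T = 321.5 (H_out = 5.692) on hF = 5.493 gives T ≈ 320.8 K, at which ψ = 0.17.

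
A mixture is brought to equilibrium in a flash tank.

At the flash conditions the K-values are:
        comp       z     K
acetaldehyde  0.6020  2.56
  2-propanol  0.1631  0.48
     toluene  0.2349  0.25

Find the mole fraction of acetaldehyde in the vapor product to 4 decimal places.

y_acetaldehyde = 0.7687

Let ψ = V/F and solve Σ zᵢ(Kᵢ−1)/(1+ψ(Kᵢ−1)) = 0.
Check two-phase: ΣzᵢKᵢ = 1.6781 > 1 and Σzᵢ/Kᵢ = 1.5145 > 1, so g(0) = 0.6781 > 0 and g(1) = -0.5145 < 0.
Newton iteration, ψ⁰ = 0.5:
  ψ = 0.5000: g = 0.13110, g' = -0.8812 → ψ = 0.6488
  ψ = 0.6488: g = -0.00440, g' = -0.9636 → ψ = 0.6442
Converged at ψ = 0.6442.
Compositions from xᵢ = zᵢ/(1+ψ(Kᵢ−1)), yᵢ = Kᵢxᵢ:
  acetaldehyde: x = 0.3003, y = 0.7687
  2-propanol: x = 0.2453, y = 0.1177
  toluene: x = 0.4545, y = 0.1136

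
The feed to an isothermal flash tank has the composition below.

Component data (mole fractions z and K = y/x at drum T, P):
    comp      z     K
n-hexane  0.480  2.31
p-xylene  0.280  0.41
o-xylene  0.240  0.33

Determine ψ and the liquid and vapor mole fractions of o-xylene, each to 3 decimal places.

ψ = 0.368, x_o-xylene = 0.318, y_o-xylene = 0.105

Let ψ = V/F and solve Σ zᵢ(Kᵢ−1)/(1+ψ(Kᵢ−1)) = 0.
g(0) = ΣzᵢKᵢ − 1 = 0.303 and g(1) = 1 − Σzᵢ/Kᵢ = -0.618, so a root lies in (0, 1).
Iterate (Newton) starting at ψ = 0.5:
  ψ = 0.500: g = -0.0962, g' = -0.740 → ψ = 0.370
  ψ = 0.370: g = -0.0017, g' = -0.724 → ψ = 0.368
Converged at ψ = 0.368.
Compositions from xᵢ = zᵢ/(1+ψ(Kᵢ−1)), yᵢ = Kᵢxᵢ:
  n-hexane: x = 0.324, y = 0.748
  p-xylene: x = 0.358, y = 0.147
  o-xylene: x = 0.318, y = 0.105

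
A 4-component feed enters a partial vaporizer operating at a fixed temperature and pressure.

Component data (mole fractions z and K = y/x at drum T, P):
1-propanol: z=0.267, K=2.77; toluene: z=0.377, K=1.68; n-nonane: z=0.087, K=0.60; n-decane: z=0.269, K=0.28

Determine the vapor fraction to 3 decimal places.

ψ = 0.633

Rachford–Rice: g(ψ) = Σ zᵢ(Kᵢ−1)/(1+ψ(Kᵢ−1)) = 0.
g(0) = ΣzᵢKᵢ − 1 = 0.500 and g(1) = 1 − Σzᵢ/Kᵢ = -0.427, so a root lies in (0, 1).
Newton–Raphson from ψ = 0.35:
  ψ = 0.350: g = 0.1995, g' = -0.701 → ψ = 0.635
  ψ = 0.635: g = -0.0017, g' = -0.768 → ψ = 0.633
Converged at ψ = 0.633.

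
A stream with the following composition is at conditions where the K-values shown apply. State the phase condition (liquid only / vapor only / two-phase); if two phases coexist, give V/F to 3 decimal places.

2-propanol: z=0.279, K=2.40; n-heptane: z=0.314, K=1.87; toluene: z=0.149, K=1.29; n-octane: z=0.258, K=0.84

vapor only

ΣzᵢKᵢ = 1.666; Σzᵢ/Kᵢ = 0.707.
Since Σzᵢ/Kᵢ < 1 the mixture is above its dew point — single vapor phase.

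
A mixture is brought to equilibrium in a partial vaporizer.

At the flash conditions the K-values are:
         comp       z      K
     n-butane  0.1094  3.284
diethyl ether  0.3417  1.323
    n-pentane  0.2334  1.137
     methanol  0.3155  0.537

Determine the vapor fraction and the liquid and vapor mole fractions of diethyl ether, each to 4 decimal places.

Material balance + equilibrium reduce to Σ zᵢ(Kᵢ−1)/(1+ψ(Kᵢ−1)) = 0.
Feasibility: ΣzᵢKᵢ = 1.2461, Σzᵢ/Kᵢ = 1.0844 — both > 1, two phases present.
Iterate (Newton) starting at ψ = 0.5:
  ψ = 0.5000: g = 0.05152, g' = -0.2692 → ψ = 0.6914
  ψ = 0.6914: g = 0.00145, g' = -0.2596 → ψ = 0.6970
Converged at ψ = 0.6970.
Compositions from xᵢ = zᵢ/(1+ψ(Kᵢ−1)), yᵢ = Kᵢxᵢ:
  n-butane: x = 0.0422, y = 0.1386
  diethyl ether: x = 0.2789, y = 0.3690
  n-pentane: x = 0.2131, y = 0.2422
  methanol: x = 0.4658, y = 0.2501

ψ = 0.6970, x_diethyl ether = 0.2789, y_diethyl ether = 0.3690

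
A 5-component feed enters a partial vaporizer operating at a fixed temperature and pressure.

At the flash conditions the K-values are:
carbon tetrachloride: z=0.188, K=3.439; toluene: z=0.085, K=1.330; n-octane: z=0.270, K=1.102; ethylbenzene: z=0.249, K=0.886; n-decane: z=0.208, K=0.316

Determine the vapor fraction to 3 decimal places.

ψ = 0.523

Let ψ = V/F and solve Σ zᵢ(Kᵢ−1)/(1+ψ(Kᵢ−1)) = 0.
Check two-phase: ΣzᵢKᵢ = 1.343 > 1 and Σzᵢ/Kᵢ = 1.303 > 1, so g(0) = 0.343 > 0 and g(1) = -0.303 < 0.
Newton iteration, ψ⁰ = 0.5:
  ψ = 0.500: g = 0.0106, g' = -0.465 → ψ = 0.523
Converged at ψ = 0.523.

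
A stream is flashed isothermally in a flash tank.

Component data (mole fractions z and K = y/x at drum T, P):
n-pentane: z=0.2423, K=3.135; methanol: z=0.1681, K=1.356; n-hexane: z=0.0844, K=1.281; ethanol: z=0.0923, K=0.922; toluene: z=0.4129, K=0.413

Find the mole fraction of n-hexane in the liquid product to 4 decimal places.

x_n-hexane = 0.0749

Material balance + equilibrium reduce to Σ zᵢ(Kᵢ−1)/(1+V/F(Kᵢ−1)) = 0.
g(0) = ΣzᵢKᵢ − 1 = 0.3513 and g(1) = 1 − Σzᵢ/Kᵢ = -0.3670, so a root lies in (0, 1).
Newton iteration, V/F⁰ = 0.34:
  V/F = 0.3400: g = 0.06456, g' = -0.6159 → V/F = 0.4448
  V/F = 0.4448: g = 0.00259, g' = -0.5729 → V/F = 0.4493
Converged at V/F = 0.4494.
Compositions from xᵢ = zᵢ/(1+V/F(Kᵢ−1)), yᵢ = Kᵢxᵢ:
  n-pentane: x = 0.1237, y = 0.3877
  methanol: x = 0.1449, y = 0.1965
  n-hexane: x = 0.0749, y = 0.0960
  ethanol: x = 0.0957, y = 0.0882
  toluene: x = 0.5608, y = 0.2316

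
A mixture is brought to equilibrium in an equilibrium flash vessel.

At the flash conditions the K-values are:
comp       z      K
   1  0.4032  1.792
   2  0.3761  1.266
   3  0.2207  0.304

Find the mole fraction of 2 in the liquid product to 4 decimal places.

Iterate (Newton) starting at ψ = 0.44:
  ψ = 0.4400: g = 0.10496, g' = -0.3825 → ψ = 0.7144
  ψ = 0.7144: g = -0.01749, g' = -0.5448 → ψ = 0.6823
  ψ = 0.6823: g = -0.00052, g' = -0.5133 → ψ = 0.6813
Converged at ψ = 0.6813.
Compositions from xᵢ = zᵢ/(1+ψ(Kᵢ−1)), yᵢ = Kᵢxᵢ:
  1: x = 0.2619, y = 0.4693
  2: x = 0.3184, y = 0.4031
  3: x = 0.4197, y = 0.1276

x_2 = 0.3184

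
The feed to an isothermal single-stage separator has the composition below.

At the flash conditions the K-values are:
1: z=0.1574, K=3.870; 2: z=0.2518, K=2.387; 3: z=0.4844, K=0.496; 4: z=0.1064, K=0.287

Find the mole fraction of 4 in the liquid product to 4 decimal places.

Material balance + equilibrium reduce to Σ zᵢ(Kᵢ−1)/(1+ψ(Kᵢ−1)) = 0.
Check two-phase: ΣzᵢKᵢ = 1.4810 > 1 and Σzᵢ/Kᵢ = 1.4935 > 1, so g(0) = 0.4810 > 0 and g(1) = -0.4935 < 0.
Newton iteration, ψ⁰ = 0.5:
  ψ = 0.5000: g = -0.05253, g' = -0.7381 → ψ = 0.4288
  ψ = 0.4288: g = 0.00077, g' = -0.7635 → ψ = 0.4298
Converged at ψ = 0.4298.
Compositions from xᵢ = zᵢ/(1+ψ(Kᵢ−1)), yᵢ = Kᵢxᵢ:
  1: x = 0.0705, y = 0.2727
  2: x = 0.1578, y = 0.3766
  3: x = 0.6184, y = 0.3067
  4: x = 0.1534, y = 0.0440

x_4 = 0.1534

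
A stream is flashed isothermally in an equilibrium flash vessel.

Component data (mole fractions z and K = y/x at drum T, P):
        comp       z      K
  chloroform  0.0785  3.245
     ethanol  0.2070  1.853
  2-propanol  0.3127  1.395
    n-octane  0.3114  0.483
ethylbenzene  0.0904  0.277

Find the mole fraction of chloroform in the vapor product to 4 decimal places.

y_chloroform = 0.1227

Newton–Raphson from β = 0.5:
  β = 0.5000: g = -0.00953, g' = -0.4632 → β = 0.4794
Converged at β = 0.4794.
Compositions from xᵢ = zᵢ/(1+β(Kᵢ−1)), yᵢ = Kᵢxᵢ:
  chloroform: x = 0.0378, y = 0.1227
  ethanol: x = 0.1469, y = 0.2723
  2-propanol: x = 0.2629, y = 0.3668
  n-octane: x = 0.4140, y = 0.2000
  ethylbenzene: x = 0.1383, y = 0.0383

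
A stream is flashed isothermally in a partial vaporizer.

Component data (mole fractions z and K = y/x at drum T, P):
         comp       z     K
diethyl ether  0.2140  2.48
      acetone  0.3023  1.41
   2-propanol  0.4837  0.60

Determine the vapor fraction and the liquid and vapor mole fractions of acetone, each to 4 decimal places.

Rachford–Rice: g(ψ) = Σ zᵢ(Kᵢ−1)/(1+ψ(Kᵢ−1)) = 0.
Check two-phase: ΣzᵢKᵢ = 1.2472 > 1 and Σzᵢ/Kᵢ = 1.1069 > 1, so g(0) = 0.2472 > 0 and g(1) = -0.1069 < 0.
Newton–Raphson from ψ = 0.33:
  ψ = 0.3300: g = 0.09906, g' = -0.3537 → ψ = 0.6100
  ψ = 0.6100: g = 0.00966, g' = -0.2974 → ψ = 0.6425
  ψ = 0.6425: g = 0.00004, g' = -0.2952 → ψ = 0.6426
Converged at ψ = 0.6426.
Compositions from xᵢ = zᵢ/(1+ψ(Kᵢ−1)), yᵢ = Kᵢxᵢ:
  diethyl ether: x = 0.1097, y = 0.2720
  acetone: x = 0.2393, y = 0.3374
  2-propanol: x = 0.6511, y = 0.3906

ψ = 0.6426, x_acetone = 0.2393, y_acetone = 0.3374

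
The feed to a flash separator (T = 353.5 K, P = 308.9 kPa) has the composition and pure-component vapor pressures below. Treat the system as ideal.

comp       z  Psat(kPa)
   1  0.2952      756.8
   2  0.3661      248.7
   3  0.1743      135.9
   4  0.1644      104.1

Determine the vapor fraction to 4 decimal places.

ψ = 0.2405

Raoult's law: Kᵢ = Pᵢˢᵃᵗ/P = Pᵢˢᵃᵗ/308.9.
  K_1 = 756.8/308.9 = 2.449984, K_2 = 248.7/308.9 = 0.805115, K_3 = 135.9/308.9 = 0.439948, K_4 = 104.1/308.9 = 0.337002
Material balance + equilibrium reduce to Σ zᵢ(Kᵢ−1)/(1+ψ(Kᵢ−1)) = 0.
Check two-phase: ΣzᵢKᵢ = 1.1501 > 1 and Σzᵢ/Kᵢ = 1.4592 > 1, so g(0) = 0.1501 > 0 and g(1) = -0.4592 < 0.
Newton–Raphson from ψ = 0.5:
  ψ = 0.5000: g = -0.12954, g' = -0.4928 → ψ = 0.2371
  ψ = 0.2371: g = 0.00181, g' = -0.5334 → ψ = 0.2405
Converged at ψ = 0.2405.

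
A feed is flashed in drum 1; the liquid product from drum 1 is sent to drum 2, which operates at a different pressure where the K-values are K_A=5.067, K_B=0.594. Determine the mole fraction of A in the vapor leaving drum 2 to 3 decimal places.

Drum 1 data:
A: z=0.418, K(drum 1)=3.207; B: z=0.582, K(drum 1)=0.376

Drum 1:
Let ψ₁ = V/F and solve Σ zᵢ(Kᵢ−1)/(1+ψ₁(Kᵢ−1)) = 0.
g(0) = ΣzᵢKᵢ − 1 = 0.559 and g(1) = 1 − Σzᵢ/Kᵢ = -0.678, so a root lies in (0, 1).
Newton–Raphson from ψ₁ = 0.5:
  ψ₁ = 0.500: g = -0.0893, g' = -0.939 → ψ₁ = 0.405
  ψ₁ = 0.405: g = 0.0012, g' = -0.974 → ψ₁ = 0.406
Converged at ψ₁ = 0.406.
Drum-1 compositions:
  A: x = 0.220, y = 0.707
  B: x = 0.780, y = 0.293
Drum-2 feed = drum-1 liquid: z₂ = (0.2204, 0.7796).
Drum 2:
Material balance + equilibrium reduce to Σ zᵢ(Kᵢ−1)/(1+ψ₂(Kᵢ−1)) = 0.
Feasibility: ΣzᵢKᵢ = 1.580, Σzᵢ/Kᵢ = 1.356 — both > 1, two phases present.
Binary case is linear: z₁(K₁−1)(1+ψ₂(K₂−1)) + z₂(K₂−1)(1+ψ₂(K₁−1)) = 0
⇒ ψ₂ = [z₁(K₁−1)+z₂(K₂−1)] / [−(K₁−1)(K₂−1)] = 0.5799/1.6512 = 0.351
  A: x = 0.091, y = 0.460
  B: x = 0.909, y = 0.540

y_A (drum 2) = 0.460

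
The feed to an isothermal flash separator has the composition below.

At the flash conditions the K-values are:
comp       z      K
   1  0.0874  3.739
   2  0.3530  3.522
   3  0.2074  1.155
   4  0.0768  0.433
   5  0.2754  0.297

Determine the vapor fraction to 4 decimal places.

Newton–Raphson from ψ = 0.5:
  ψ = 0.5000: g = 0.16529, g' = -0.9320 → ψ = 0.6774
  ψ = 0.6774: g = 0.00135, g' = -0.9517 → ψ = 0.6788
Converged at ψ = 0.6788.

ψ = 0.6788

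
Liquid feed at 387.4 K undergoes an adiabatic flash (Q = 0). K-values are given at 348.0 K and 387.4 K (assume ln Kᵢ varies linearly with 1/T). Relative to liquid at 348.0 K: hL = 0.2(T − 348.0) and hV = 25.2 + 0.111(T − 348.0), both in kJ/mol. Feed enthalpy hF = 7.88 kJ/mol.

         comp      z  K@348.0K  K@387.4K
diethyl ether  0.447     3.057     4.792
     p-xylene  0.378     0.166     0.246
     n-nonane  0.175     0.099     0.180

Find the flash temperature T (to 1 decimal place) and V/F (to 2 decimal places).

T = 352.6 K, V/F = 0.28

Adiabatic flash: solve Rachford–Rice at each trial T, then check hF = ψ·hV(T) + (1−ψ)·hL(T).
  T = 348.0 K: K = (3.057, 0.166, 0.099), RR gives ψ = 0.254, H_out = 6.392 kJ/mol
  T = 387.4 K: K = (4.792, 0.246, 0.180), RR gives ψ = 0.431, H_out = 17.220 kJ/mol
  T = 367.7 K: K = (3.874, 0.204, 0.136), RR gives ψ = 0.354, H_out = 12.241 kJ/mol
  T = 357.9 K: K = (3.455, 0.185, 0.116), RR gives ψ = 0.309, H_out = 9.484 kJ/mol
  T = 352.9 K: K = (3.250, 0.175, 0.107), RR gives ψ = 0.282, H_out = 7.969 kJ/mol
  T = 350.4 K: K = (3.151, 0.170, 0.103), RR gives ψ = 0.268, H_out = 7.177 kJ/mol
  T = 351.6 K: K = (3.199, 0.173, 0.105), RR gives ψ = 0.275, H_out = 7.561 kJ/mol
Linear interpolation between T = 351.6 (H_out = 7.561) and T = 352.9 (H_out = 7.969) on hF = 7.88 gives T ≈ 352.6 K, at which ψ = 0.28.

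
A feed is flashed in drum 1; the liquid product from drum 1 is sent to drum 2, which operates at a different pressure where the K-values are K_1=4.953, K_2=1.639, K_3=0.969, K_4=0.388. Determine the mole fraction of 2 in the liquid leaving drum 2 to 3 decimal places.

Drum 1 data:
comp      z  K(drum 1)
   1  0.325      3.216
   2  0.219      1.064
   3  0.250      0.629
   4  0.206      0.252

Drum 1:
Material balance + equilibrium reduce to Σ zᵢ(Kᵢ−1)/(1+ψ₁(Kᵢ−1)) = 0.
g(0) = ΣzᵢKᵢ − 1 = 0.487 and g(1) = 1 − Σzᵢ/Kᵢ = -0.522, so a root lies in (0, 1).
Newton–Raphson from ψ₁ = 0.5:
  ψ₁ = 0.500: g = -0.0048, g' = -0.706 → ψ₁ = 0.493
Converged at ψ₁ = 0.493.
Drum-1 compositions:
  1: x = 0.155, y = 0.499
  2: x = 0.212, y = 0.226
  3: x = 0.306, y = 0.192
  4: x = 0.326, y = 0.082
Drum-2 feed = drum-1 liquid: z₂ = (0.1553, 0.2123, 0.3060, 0.3264).
Drum 2:
Rachford–Rice: g(ψ₂) = Σ zᵢ(Kᵢ−1)/(1+ψ₂(Kᵢ−1)) = 0.
Feasibility: ΣzᵢKᵢ = 1.540, Σzᵢ/Kᵢ = 1.318 — both > 1, two phases present.
Newton iteration, ψ₂⁰ = 0.5:
  ψ₂ = 0.500: g = 0.0115, g' = -0.578 → ψ₂ = 0.520
Converged at ψ₂ = 0.520.
  1: x = 0.051, y = 0.252
  2: x = 0.159, y = 0.261
  3: x = 0.311, y = 0.301
  4: x = 0.479, y = 0.186

x_2 (drum 2) = 0.159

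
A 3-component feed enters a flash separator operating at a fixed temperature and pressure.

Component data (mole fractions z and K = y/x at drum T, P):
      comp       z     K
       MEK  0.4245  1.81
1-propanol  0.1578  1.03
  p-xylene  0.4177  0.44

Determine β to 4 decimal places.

Newton–Raphson from β = 0.65:
  β = 0.6500: g = -0.13789, g' = -0.4435 → β = 0.3391
  β = 0.3391: g = -0.01430, g' = -0.3712 → β = 0.3006
  β = 0.3006: g = -0.00003, g' = -0.3696 → β = 0.3005
Converged at β = 0.3005.

β = 0.3005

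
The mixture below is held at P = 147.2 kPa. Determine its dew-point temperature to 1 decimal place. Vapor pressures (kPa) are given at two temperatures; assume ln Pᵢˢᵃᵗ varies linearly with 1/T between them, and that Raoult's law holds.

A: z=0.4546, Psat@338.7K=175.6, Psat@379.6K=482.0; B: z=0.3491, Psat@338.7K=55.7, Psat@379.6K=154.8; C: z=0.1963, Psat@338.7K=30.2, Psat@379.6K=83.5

Dew-point temperature: Σzᵢ·P/Pᵢˢᵃᵗ(T) = 1. Interpolate ln Pᵢˢᵃᵗ = aᵢ + bᵢ/T.
  T = 338.7 K: ΣzᵢP/Pᵢˢᵃᵗ = 2.2605
  T = 379.6 K: ΣzᵢP/Pᵢˢᵃᵗ = 0.8168
  T = 359.1 K: ΣzᵢP/Pᵢˢᵃᵗ = 1.3217
  T = 369.4 K: ΣzᵢP/Pᵢˢᵃᵗ = 1.0309
  T = 374.5 K: ΣzᵢP/Pᵢˢᵃᵗ = 0.9162
  T = 371.9 K: ΣzᵢP/Pᵢˢᵃᵗ = 0.9726
Interpolating between 369.4 K and 371.9 K gives T ≈ 370.7 K.

T = 370.7 K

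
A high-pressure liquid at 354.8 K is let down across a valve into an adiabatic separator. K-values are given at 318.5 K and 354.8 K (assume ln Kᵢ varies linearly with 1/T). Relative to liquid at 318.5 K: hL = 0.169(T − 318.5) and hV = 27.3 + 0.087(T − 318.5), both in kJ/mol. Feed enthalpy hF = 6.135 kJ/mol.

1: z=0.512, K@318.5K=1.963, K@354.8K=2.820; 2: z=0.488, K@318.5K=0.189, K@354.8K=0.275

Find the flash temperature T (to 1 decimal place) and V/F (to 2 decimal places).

T = 324.2 K, V/F = 0.19

Adiabatic flash: solve Rachford–Rice at each trial T, then check hF = ψ·hV(T) + (1−ψ)·hL(T).
  T = 318.5 K: K = (1.963, 0.189), RR gives ψ = 0.125, H_out = 3.401 kJ/mol
  T = 354.8 K: K = (2.820, 0.275), RR gives ψ = 0.438, H_out = 16.790 kJ/mol
  T = 336.6 K: K = (2.375, 0.230), RR gives ψ = 0.310, H_out = 11.064 kJ/mol
  T = 327.6 K: K = (2.166, 0.209), RR gives ψ = 0.229, H_out = 7.617 kJ/mol
  T = 323.1 K: K = (2.064, 0.199), RR gives ψ = 0.181, H_out = 5.647 kJ/mol
  T = 325.4 K: K = (2.116, 0.204), RR gives ψ = 0.206, H_out = 6.678 kJ/mol
Linear interpolation between T = 323.1 (H_out = 5.647) and T = 325.4 (H_out = 6.678) on hF = 6.135 gives T ≈ 324.2 K, at which ψ = 0.19.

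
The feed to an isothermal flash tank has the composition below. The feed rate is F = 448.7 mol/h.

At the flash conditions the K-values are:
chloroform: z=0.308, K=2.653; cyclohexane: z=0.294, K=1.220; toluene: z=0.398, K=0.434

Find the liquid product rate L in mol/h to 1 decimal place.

Let ψ = V/F and solve Σ zᵢ(Kᵢ−1)/(1+ψ(Kᵢ−1)) = 0.
Check two-phase: ΣzᵢKᵢ = 1.349 > 1 and Σzᵢ/Kᵢ = 1.274 > 1, so g(0) = 0.349 > 0 and g(1) = -0.274 < 0.
Iterate (Newton) starting at ψ = 0.5:
  ψ = 0.500: g = 0.0228, g' = -0.512 → ψ = 0.545
Converged at ψ = 0.545.
Then V = ψ·F = 0.5447·448.7 = 244.4 mol/h and L = F − V = 204.3 mol/h.

L = 204.3 mol/h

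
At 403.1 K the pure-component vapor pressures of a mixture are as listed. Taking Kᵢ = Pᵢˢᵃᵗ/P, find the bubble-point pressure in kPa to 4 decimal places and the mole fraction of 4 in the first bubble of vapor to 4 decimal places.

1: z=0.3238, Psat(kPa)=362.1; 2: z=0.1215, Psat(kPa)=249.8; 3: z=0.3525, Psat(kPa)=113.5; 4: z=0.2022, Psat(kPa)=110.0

Pbub = 209.8494 kPa, y_4 = 0.1060

At the bubble point ψ → 0, so ΣzᵢKᵢ = 1 with Kᵢ = Pᵢˢᵃᵗ/P ⇒ P = ΣzᵢPᵢˢᵃᵗ.
P = 0.3238·362.1 + 0.1215·249.8 + 0.3525·113.5 + 0.2022·110.0 = 209.8494 kPa
yᵢ = zᵢPᵢˢᵃᵗ/P ⇒ y_4 = 0.2022·110.0/209.8494 = 0.1060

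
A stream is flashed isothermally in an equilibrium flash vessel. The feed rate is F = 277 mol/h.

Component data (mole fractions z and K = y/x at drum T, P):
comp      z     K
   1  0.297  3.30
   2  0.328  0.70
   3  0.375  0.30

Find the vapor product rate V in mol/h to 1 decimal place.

V = 72.0 mol/h

Let β = V/F and solve Σ zᵢ(Kᵢ−1)/(1+β(Kᵢ−1)) = 0.
Feasibility: ΣzᵢKᵢ = 1.322, Σzᵢ/Kᵢ = 1.809 — both > 1, two phases present.
Iterate (Newton) starting at β = 0.5:
  β = 0.500: g = -0.2019, g' = -0.816 → β = 0.252
  β = 0.252: g = 0.0068, g' = -0.934 → β = 0.260
Converged at β = 0.260.
Then V = β·F = 0.2598·277 = 72.0 mol/h and L = F − V = 205.0 mol/h.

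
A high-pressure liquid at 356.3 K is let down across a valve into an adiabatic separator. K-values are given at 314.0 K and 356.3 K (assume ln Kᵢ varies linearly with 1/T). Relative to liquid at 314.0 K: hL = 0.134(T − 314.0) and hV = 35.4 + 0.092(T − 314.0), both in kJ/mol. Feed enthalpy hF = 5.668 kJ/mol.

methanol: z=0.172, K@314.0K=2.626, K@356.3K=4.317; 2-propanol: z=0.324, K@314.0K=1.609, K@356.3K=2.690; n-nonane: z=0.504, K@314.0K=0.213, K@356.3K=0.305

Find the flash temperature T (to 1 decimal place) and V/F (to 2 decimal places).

T = 317.7 K, V/F = 0.15

Adiabatic flash: solve Rachford–Rice at each trial T, then check hF = ψ·hV(T) + (1−ψ)·hL(T).
  T = 314.0 K: K = (2.626, 1.609, 0.213), RR gives ψ = 0.095, H_out = 3.366 kJ/mol
  T = 356.3 K: K = (4.317, 2.690, 0.305), RR gives ψ = 0.477, H_out = 21.710 kJ/mol
  T = 335.1 K: K = (3.418, 2.113, 0.258), RR gives ψ = 0.330, H_out = 14.203 kJ/mol
  T = 324.6 K: K = (3.011, 1.853, 0.235), RR gives ψ = 0.230, H_out = 9.452 kJ/mol
  T = 319.3 K: K = (2.815, 1.729, 0.224), RR gives ψ = 0.168, H_out = 6.615 kJ/mol
  T = 316.6 K: K = (2.718, 1.667, 0.218), RR gives ψ = 0.132, H_out = 5.018 kJ/mol
  T = 318.0 K: K = (2.768, 1.699, 0.221), RR gives ψ = 0.151, H_out = 5.860 kJ/mol
Linear interpolation between T = 316.6 (H_out = 5.018) and T = 318.0 (H_out = 5.860) on hF = 5.668 gives T ≈ 317.7 K, at which ψ = 0.15.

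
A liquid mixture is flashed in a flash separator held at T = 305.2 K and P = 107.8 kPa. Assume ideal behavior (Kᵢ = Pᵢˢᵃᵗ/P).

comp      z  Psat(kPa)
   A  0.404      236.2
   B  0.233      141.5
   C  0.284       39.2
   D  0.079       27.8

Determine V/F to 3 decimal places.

Raoult's law: Kᵢ = Pᵢˢᵃᵗ/P = Pᵢˢᵃᵗ/107.8.
  K_A = 236.2/107.8 = 2.19109, K_B = 141.5/107.8 = 1.31262, K_C = 39.2/107.8 = 0.36364, K_D = 27.8/107.8 = 0.25788
Material balance + equilibrium reduce to Σ zᵢ(Kᵢ−1)/(1+V/F(Kᵢ−1)) = 0.
Feasibility: ΣzᵢKᵢ = 1.315, Σzᵢ/Kᵢ = 1.449 — both > 1, two phases present.
Newton iteration, V/F⁰ = 0.54:
  V/F = 0.540: g = -0.0180, g' = -0.617 → V/F = 0.511
  V/F = 0.511: g = -0.0002, g' = -0.604 → V/F = 0.510
Converged at V/F = 0.510.

V/F = 0.510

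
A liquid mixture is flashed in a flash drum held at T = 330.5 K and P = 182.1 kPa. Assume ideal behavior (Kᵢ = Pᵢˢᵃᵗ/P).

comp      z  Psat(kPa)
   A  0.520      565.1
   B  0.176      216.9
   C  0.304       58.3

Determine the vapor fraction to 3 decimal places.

Raoult's law: Kᵢ = Pᵢˢᵃᵗ/P = Pᵢˢᵃᵗ/182.1.
  K_A = 565.1/182.1 = 3.10324, K_B = 216.9/182.1 = 1.19110, K_C = 58.3/182.1 = 0.32015
Rachford–Rice: g(ψ) = Σ zᵢ(Kᵢ−1)/(1+ψ(Kᵢ−1)) = 0.
Check two-phase: ΣzᵢKᵢ = 1.921 > 1 and Σzᵢ/Kᵢ = 1.265 > 1, so g(0) = 0.921 > 0 and g(1) = -0.265 < 0.
Iterate (Newton) starting at ψ = 0.69:
  ψ = 0.690: g = 0.0866, g' = -0.886 → ψ = 0.788
  ψ = 0.788: g = -0.0041, g' = -0.982 → ψ = 0.784
Converged at ψ = 0.784.

ψ = 0.784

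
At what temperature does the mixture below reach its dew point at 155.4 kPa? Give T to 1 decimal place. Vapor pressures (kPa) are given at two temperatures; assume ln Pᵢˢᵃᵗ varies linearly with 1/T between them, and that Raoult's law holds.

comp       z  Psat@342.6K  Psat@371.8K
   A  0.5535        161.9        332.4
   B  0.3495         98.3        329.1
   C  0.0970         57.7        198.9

T = 350.7 K

Dew-point temperature: Σzᵢ·P/Pᵢˢᵃᵗ(T) = 1. Interpolate ln Pᵢˢᵃᵗ = aᵢ + bᵢ/T.
  T = 342.6 K: ΣzᵢP/Pᵢˢᵃᵗ = 1.3450
  T = 371.8 K: ΣzᵢP/Pᵢˢᵃᵗ = 0.4996
  T = 357.2 K: ΣzᵢP/Pᵢˢᵃᵗ = 0.7972
  T = 349.9 K: ΣzᵢP/Pᵢˢᵃᵗ = 1.0277
  T = 353.5 K: ΣzᵢP/Pᵢˢᵃᵗ = 0.9051
  T = 351.7 K: ΣzᵢP/Pᵢˢᵃᵗ = 0.9640
Interpolating between 349.9 K and 351.7 K gives T ≈ 350.7 K.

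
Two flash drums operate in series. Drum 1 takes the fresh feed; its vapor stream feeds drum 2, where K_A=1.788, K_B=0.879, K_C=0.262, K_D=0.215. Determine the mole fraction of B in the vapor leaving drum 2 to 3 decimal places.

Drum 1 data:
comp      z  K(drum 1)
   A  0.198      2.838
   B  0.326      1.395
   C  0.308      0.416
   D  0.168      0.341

y_B (drum 2) = 0.368

Drum 1:
Rachford–Rice: g(ψ₁) = Σ zᵢ(Kᵢ−1)/(1+ψ₁(Kᵢ−1)) = 0.
g(0) = ΣzᵢKᵢ − 1 = 0.202 and g(1) = 1 − Σzᵢ/Kᵢ = -0.537, so a root lies in (0, 1).
Iterate (Newton) starting at ψ₁ = 0.38:
  ψ₁ = 0.380: g = -0.0526, g' = -0.574 → ψ₁ = 0.288
  ψ₁ = 0.288: g = 0.0005, g' = -0.590 → ψ₁ = 0.289
Converged at ψ₁ = 0.289.
Drum-1 compositions:
  A: x = 0.129, y = 0.367
  B: x = 0.293, y = 0.408
  C: x = 0.371, y = 0.154
  D: x = 0.208, y = 0.071
Drum-2 feed = drum-1 vapor: z₂ = (0.3669, 0.4082, 0.1542, 0.0708).
Drum 2:
Iterate (Newton) starting at ψ₂ = 0.5:
  ψ₂ = 0.500: g = -0.1169, g' = -0.453 → ψ₂ = 0.242
  ψ₂ = 0.242: g = -0.0151, g' = -0.358 → ψ₂ = 0.200
  ψ₂ = 0.200: g = -0.0001, g' = -0.353 → ψ₂ = 0.199
Converged at ψ₂ = 0.199.
  A: x = 0.317, y = 0.567
  B: x = 0.418, y = 0.368
  C: x = 0.181, y = 0.047
  D: x = 0.084, y = 0.018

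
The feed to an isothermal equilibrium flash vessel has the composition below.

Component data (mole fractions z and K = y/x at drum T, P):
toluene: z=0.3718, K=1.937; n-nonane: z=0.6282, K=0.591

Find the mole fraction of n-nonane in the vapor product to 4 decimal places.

Let β = V/F and solve Σ zᵢ(Kᵢ−1)/(1+β(Kᵢ−1)) = 0.
Check two-phase: ΣzᵢKᵢ = 1.0914 > 1 and Σzᵢ/Kᵢ = 1.2549 > 1, so g(0) = 0.0914 > 0 and g(1) = -0.2549 < 0.
Binary case is linear: z₁(K₁−1)(1+β(K₂−1)) + z₂(K₂−1)(1+β(K₁−1)) = 0
⇒ β = [z₁(K₁−1)+z₂(K₂−1)] / [−(K₁−1)(K₂−1)] = 0.09144/0.38323 = 0.2386
Compositions from xᵢ = zᵢ/(1+β(Kᵢ−1)), yᵢ = Kᵢxᵢ:
  toluene: x = 0.3039, y = 0.5886
  n-nonane: x = 0.6961, y = 0.4114

y_n-nonane = 0.4114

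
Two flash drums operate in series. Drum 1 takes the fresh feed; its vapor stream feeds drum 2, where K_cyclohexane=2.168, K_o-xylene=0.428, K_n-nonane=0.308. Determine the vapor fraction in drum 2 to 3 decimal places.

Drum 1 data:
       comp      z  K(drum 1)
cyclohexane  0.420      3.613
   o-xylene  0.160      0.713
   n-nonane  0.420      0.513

Drum 1:
Rachford–Rice: g(ψ₁) = Σ zᵢ(Kᵢ−1)/(1+ψ₁(Kᵢ−1)) = 0.
g(0) = ΣzᵢKᵢ − 1 = 0.847 and g(1) = 1 − Σzᵢ/Kᵢ = -0.159, so a root lies in (0, 1).
Newton–Raphson from ψ₁ = 0.31:
  ψ₁ = 0.310: g = 0.3150, g' = -1.029 → ψ₁ = 0.616
  ψ₁ = 0.616: g = 0.0726, g' = -0.644 → ψ₁ = 0.729
  ψ₁ = 0.729: g = 0.0028, g' = -0.600 → ψ₁ = 0.733
Converged at ψ₁ = 0.733.
Drum-1 compositions:
  cyclohexane: x = 0.144, y = 0.520
  o-xylene: x = 0.203, y = 0.144
  n-nonane: x = 0.653, y = 0.335
Drum-2 feed = drum-1 vapor: z₂ = (0.5204, 0.1445, 0.3352).
Drum 2:
Rachford–Rice: g(ψ₂) = Σ zᵢ(Kᵢ−1)/(1+ψ₂(Kᵢ−1)) = 0.
g(0) = ΣzᵢKᵢ − 1 = 0.293 and g(1) = 1 − Σzᵢ/Kᵢ = -0.666, so a root lies in (0, 1).
Newton iteration, ψ₂⁰ = 0.5:
  ψ₂ = 0.500: g = -0.0867, g' = -0.751 → ψ₂ = 0.385
  ψ₂ = 0.385: g = -0.0026, g' = -0.714 → ψ₂ = 0.381
Converged at ψ₂ = 0.381.
  cyclohexane: x = 0.360, y = 0.781
  o-xylene: x = 0.185, y = 0.079
  n-nonane: x = 0.455, y = 0.140

V/F (drum 2) = 0.381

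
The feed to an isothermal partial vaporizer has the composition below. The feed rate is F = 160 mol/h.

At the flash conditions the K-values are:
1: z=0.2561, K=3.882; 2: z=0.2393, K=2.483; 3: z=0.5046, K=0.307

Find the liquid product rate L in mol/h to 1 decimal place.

L = 84.2 mol/h

Material balance + equilibrium reduce to Σ zᵢ(Kᵢ−1)/(1+ψ(Kᵢ−1)) = 0.
Feasibility: ΣzᵢKᵢ = 1.7433, Σzᵢ/Kᵢ = 1.8060 — both > 1, two phases present.
Newton iteration, ψ⁰ = 0.5:
  ψ = 0.5000: g = -0.02895, g' = -1.0980 → ψ = 0.4736
Converged at ψ = 0.4736.
Then V = ψ·F = 0.4736·160 = 75.8 mol/h and L = F − V = 84.2 mol/h.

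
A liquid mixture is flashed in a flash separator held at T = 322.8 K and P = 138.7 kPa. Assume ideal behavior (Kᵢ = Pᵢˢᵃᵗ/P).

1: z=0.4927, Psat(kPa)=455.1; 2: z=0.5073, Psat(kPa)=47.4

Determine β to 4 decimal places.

Raoult's law: Kᵢ = Pᵢˢᵃᵗ/P = Pᵢˢᵃᵗ/138.7.
  K_1 = 455.1/138.7 = 3.281182, K_2 = 47.4/138.7 = 0.341745
Newton–Raphson from β = 0.5:
  β = 0.5000: g = 0.02730, g' = -1.0479 → β = 0.5261
Converged at β = 0.5261.

β = 0.5261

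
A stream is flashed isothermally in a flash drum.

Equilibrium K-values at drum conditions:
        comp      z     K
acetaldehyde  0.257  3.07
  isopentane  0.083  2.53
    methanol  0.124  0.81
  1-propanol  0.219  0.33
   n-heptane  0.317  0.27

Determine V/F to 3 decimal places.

V/F = 0.208

Newton iteration, V/F⁰ = 0.45:
  V/F = 0.450: g = -0.2298, g' = -0.945 → V/F = 0.207
  V/F = 0.207: g = 0.0016, g' = -1.024 → V/F = 0.208
Converged at V/F = 0.208.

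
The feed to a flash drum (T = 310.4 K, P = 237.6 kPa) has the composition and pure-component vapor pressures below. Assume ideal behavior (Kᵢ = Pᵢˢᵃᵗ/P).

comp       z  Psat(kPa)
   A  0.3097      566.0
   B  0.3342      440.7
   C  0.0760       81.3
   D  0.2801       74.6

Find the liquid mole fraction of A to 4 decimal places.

x_A = 0.1670

Raoult's law: Kᵢ = Pᵢˢᵃᵗ/P = Pᵢˢᵃᵗ/237.6.
  K_A = 566.0/237.6 = 2.382155, K_B = 440.7/237.6 = 1.854798, K_C = 81.3/237.6 = 0.342172, K_D = 74.6/237.6 = 0.313973
Let ψ = V/F and solve Σ zᵢ(Kᵢ−1)/(1+ψ(Kᵢ−1)) = 0.
Feasibility: ΣzᵢKᵢ = 1.4716, Σzᵢ/Kᵢ = 1.4244 — both > 1, two phases present.
Newton iteration, ψ⁰ = 0.54:
  ψ = 0.5400: g = 0.05780, g' = -0.7200 → ψ = 0.6203
  ψ = 0.6203: g = -0.00178, g' = -0.7691 → ψ = 0.6179
Converged at ψ = 0.6179.
Compositions from xᵢ = zᵢ/(1+ψ(Kᵢ−1)), yᵢ = Kᵢxᵢ:
  A: x = 0.1670, y = 0.3979
  B: x = 0.2187, y = 0.4056
  C: x = 0.1281, y = 0.0438
  D: x = 0.4862, y = 0.1527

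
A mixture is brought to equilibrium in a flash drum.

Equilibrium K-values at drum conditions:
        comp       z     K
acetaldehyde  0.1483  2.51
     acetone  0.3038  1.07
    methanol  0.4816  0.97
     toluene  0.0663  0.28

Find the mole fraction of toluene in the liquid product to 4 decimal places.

Material balance + equilibrium reduce to Σ zᵢ(Kᵢ−1)/(1+ψ(Kᵢ−1)) = 0.
Check two-phase: ΣzᵢKᵢ = 1.1830 > 1 and Σzᵢ/Kᵢ = 1.0763 > 1, so g(0) = 0.1830 > 0 and g(1) = -0.0763 < 0.
Newton iteration, ψ⁰ = 0.63:
  ψ = 0.6300: g = 0.03304, g' = -0.2057 → ψ = 0.7906
  ψ = 0.7906: g = -0.00338, g' = -0.2573 → ψ = 0.7774
  ψ = 0.7774: g = -0.00004, g' = -0.2507 → ψ = 0.7773
Converged at ψ = 0.7773.
Compositions from xᵢ = zᵢ/(1+ψ(Kᵢ−1)), yᵢ = Kᵢxᵢ:
  acetaldehyde: x = 0.0682, y = 0.1712
  acetone: x = 0.2881, y = 0.3083
  methanol: x = 0.4931, y = 0.4783
  toluene: x = 0.1506, y = 0.0422

x_toluene = 0.1506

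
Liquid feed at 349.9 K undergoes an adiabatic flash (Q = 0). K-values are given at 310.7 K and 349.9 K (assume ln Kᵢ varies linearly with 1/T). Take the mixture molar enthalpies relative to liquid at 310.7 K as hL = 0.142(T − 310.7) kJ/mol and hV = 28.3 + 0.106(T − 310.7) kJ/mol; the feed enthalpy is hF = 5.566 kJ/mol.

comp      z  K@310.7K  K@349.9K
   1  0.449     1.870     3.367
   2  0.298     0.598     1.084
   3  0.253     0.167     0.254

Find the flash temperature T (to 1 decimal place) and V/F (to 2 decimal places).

T = 313.5 K, V/F = 0.18

Adiabatic flash: solve Rachford–Rice at each trial T, then check hF = ψ·hV(T) + (1−ψ)·hL(T).
  T = 310.7 K: K = (1.870, 0.598, 0.167), RR gives ψ = 0.108, H_out = 3.070 kJ/mol
  T = 349.9 K: K = (3.367, 1.084, 0.254), RR gives ψ = 0.729, H_out = 25.162 kJ/mol
  T = 330.3 K: K = (2.553, 0.819, 0.209), RR gives ψ = 0.503, H_out = 16.652 kJ/mol
  T = 320.5 K: K = (2.196, 0.703, 0.187), RR gives ψ = 0.339, H_out = 10.862 kJ/mol
  T = 315.6 K: K = (2.029, 0.649, 0.177), RR gives ψ = 0.235, H_out = 7.304 kJ/mol
  T = 313.1 K: K = (1.947, 0.623, 0.172), RR gives ψ = 0.174, H_out = 5.245 kJ/mol
  T = 314.4 K: K = (1.989, 0.637, 0.175), RR gives ψ = 0.206, H_out = 6.339 kJ/mol
Linear interpolation between T = 313.1 (H_out = 5.245) and T = 314.4 (H_out = 6.339) on hF = 5.566 gives T ≈ 313.5 K, at which ψ = 0.18.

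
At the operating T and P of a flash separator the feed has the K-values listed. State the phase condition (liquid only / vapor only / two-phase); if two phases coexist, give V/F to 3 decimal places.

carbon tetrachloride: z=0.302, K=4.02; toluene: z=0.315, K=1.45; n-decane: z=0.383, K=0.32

ΣzᵢKᵢ = 1.793; Σzᵢ/Kᵢ = 1.489.
Both exceed 1, so a two-phase solution exists.
Rachford–Rice: g(ψ) = Σ zᵢ(Kᵢ−1)/(1+ψ(Kᵢ−1)) = 0.
Newton iteration, ψ⁰ = 0.5:
  ψ = 0.500: g = 0.0845, g' = -0.886 → ψ = 0.595
  ψ = 0.595: g = 0.0002, g' = -0.891 → ψ = 0.596
Converged at ψ = 0.596.

two-phase, V/F = 0.596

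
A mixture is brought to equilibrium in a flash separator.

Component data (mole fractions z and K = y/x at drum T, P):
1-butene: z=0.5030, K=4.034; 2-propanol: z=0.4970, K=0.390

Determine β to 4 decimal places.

Let β = V/F and solve Σ zᵢ(Kᵢ−1)/(1+β(Kᵢ−1)) = 0.
g(0) = ΣzᵢKᵢ − 1 = 1.2229 and g(1) = 1 − Σzᵢ/Kᵢ = -0.3990, so a root lies in (0, 1).
Binary case is linear: z₁(K₁−1)(1+β(K₂−1)) + z₂(K₂−1)(1+β(K₁−1)) = 0
⇒ β = [z₁(K₁−1)+z₂(K₂−1)] / [−(K₁−1)(K₂−1)] = 1.22293/1.85074 = 0.6608

β = 0.6608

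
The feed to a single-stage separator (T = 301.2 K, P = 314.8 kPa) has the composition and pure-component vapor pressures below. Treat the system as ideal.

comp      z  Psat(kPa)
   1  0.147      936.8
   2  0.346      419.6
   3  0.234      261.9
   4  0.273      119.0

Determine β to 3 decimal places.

β = 0.389

Raoult's law: Kᵢ = Pᵢˢᵃᵗ/P = Pᵢˢᵃᵗ/314.8.
  K_1 = 936.8/314.8 = 2.97586, K_2 = 419.6/314.8 = 1.33291, K_3 = 261.9/314.8 = 0.83196, K_4 = 119.0/314.8 = 0.37802
Material balance + equilibrium reduce to Σ zᵢ(Kᵢ−1)/(1+β(Kᵢ−1)) = 0.
Check two-phase: ΣzᵢKᵢ = 1.197 > 1 and Σzᵢ/Kᵢ = 1.312 > 1, so g(0) = 0.197 > 0 and g(1) = -0.312 < 0.
Iterate (Newton) starting at β = 0.5:
  β = 0.500: g = -0.0445, g' = -0.404 → β = 0.390
  β = 0.390: g = -0.0002, g' = -0.405 → β = 0.389
Converged at β = 0.389.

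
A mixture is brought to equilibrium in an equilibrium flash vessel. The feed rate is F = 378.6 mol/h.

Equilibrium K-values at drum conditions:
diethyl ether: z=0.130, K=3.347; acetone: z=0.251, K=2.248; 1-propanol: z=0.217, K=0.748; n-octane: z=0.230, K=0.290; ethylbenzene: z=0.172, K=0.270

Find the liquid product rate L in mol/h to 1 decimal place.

L = 274.5 mol/h

Let β = V/F and solve Σ zᵢ(Kᵢ−1)/(1+β(Kᵢ−1)) = 0.
Feasibility: ΣzᵢKᵢ = 1.275, Σzᵢ/Kᵢ = 1.871 — both > 1, two phases present.
Newton iteration, β⁰ = 0.5:
  β = 0.500: g = -0.1802, g' = -0.824 → β = 0.281
  β = 0.281: g = -0.0052, g' = -0.816 → β = 0.275
Converged at β = 0.275.
Then V = β·F = 0.2748·378.6 = 104.1 mol/h and L = F − V = 274.5 mol/h.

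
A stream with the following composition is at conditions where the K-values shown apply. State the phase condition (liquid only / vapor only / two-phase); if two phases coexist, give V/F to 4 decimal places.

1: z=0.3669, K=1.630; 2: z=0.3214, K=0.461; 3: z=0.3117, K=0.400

ΣzᵢKᵢ = 0.8709; Σzᵢ/Kᵢ = 1.7015.
Since ΣzᵢKᵢ < 1 the mixture is below its bubble point — single liquid phase.

liquid only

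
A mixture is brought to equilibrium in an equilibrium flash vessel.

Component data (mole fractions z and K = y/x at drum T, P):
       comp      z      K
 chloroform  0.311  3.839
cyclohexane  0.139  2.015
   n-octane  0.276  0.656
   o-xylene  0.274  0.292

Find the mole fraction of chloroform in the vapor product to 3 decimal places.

Iterate (Newton) starting at V/F = 0.61:
  V/F = 0.610: g = -0.0513, g' = -0.868 → V/F = 0.551
Converged at V/F = 0.551.
Compositions from xᵢ = zᵢ/(1+V/F(Kᵢ−1)), yᵢ = Kᵢxᵢ:
  chloroform: x = 0.121, y = 0.466
  cyclohexane: x = 0.089, y = 0.180
  n-octane: x = 0.340, y = 0.223
  o-xylene: x = 0.449, y = 0.131

y_chloroform = 0.466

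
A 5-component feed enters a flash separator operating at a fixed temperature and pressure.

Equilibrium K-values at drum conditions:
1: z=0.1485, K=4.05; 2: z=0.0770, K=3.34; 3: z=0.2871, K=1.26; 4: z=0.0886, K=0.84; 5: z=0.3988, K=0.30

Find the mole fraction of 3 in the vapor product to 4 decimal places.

Material balance + equilibrium reduce to Σ zᵢ(Kᵢ−1)/(1+β(Kᵢ−1)) = 0.
Feasibility: ΣzᵢKᵢ = 1.4144, Σzᵢ/Kᵢ = 1.7224 — both > 1, two phases present.
Newton iteration, β⁰ = 0.69:
  β = 0.6900: g = -0.27780, g' = -0.9529 → β = 0.3985
  β = 0.3985: g = -0.03696, g' = -0.7887 → β = 0.3516
  β = 0.3516: g = 0.00047, g' = -0.8112 → β = 0.3522
Converged at β = 0.3522.
Compositions from xᵢ = zᵢ/(1+β(Kᵢ−1)), yᵢ = Kᵢxᵢ:
  1: x = 0.0716, y = 0.2900
  2: x = 0.0422, y = 0.1410
  3: x = 0.2630, y = 0.3314
  4: x = 0.0939, y = 0.0789
  5: x = 0.5293, y = 0.1588

y_3 = 0.3314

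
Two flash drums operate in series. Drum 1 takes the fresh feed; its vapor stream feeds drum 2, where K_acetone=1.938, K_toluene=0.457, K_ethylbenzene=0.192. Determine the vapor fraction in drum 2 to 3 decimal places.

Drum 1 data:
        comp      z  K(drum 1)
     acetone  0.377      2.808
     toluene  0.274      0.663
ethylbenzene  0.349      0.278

Drum 1:
Newton iteration, ψ₁⁰ = 0.5:
  ψ₁ = 0.500: g = -0.1474, g' = -0.831 → ψ₁ = 0.323
  ψ₁ = 0.323: g = -0.0015, g' = -0.840 → ψ₁ = 0.321
Converged at ψ₁ = 0.321.
Drum-1 compositions:
  acetone: x = 0.239, y = 0.670
  toluene: x = 0.307, y = 0.204
  ethylbenzene: x = 0.454, y = 0.126
Drum-2 feed = drum-1 vapor: z₂ = (0.6701, 0.2037, 0.1263).
Drum 2:
Let ψ₂ = V/F and solve Σ zᵢ(Kᵢ−1)/(1+ψ₂(Kᵢ−1)) = 0.
g(0) = ΣzᵢKᵢ − 1 = 0.416 and g(1) = 1 − Σzᵢ/Kᵢ = -0.449, so a root lies in (0, 1).
Newton iteration, ψ₂⁰ = 0.49:
  ψ₂ = 0.490: g = 0.1110, g' = -0.614 → ψ₂ = 0.671
  ψ₂ = 0.671: g = -0.0109, g' = -0.764 → ψ₂ = 0.656
Converged at ψ₂ = 0.656.
  acetone: x = 0.415, y = 0.804
  toluene: x = 0.316, y = 0.145
  ethylbenzene: x = 0.269, y = 0.052

V/F (drum 2) = 0.656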